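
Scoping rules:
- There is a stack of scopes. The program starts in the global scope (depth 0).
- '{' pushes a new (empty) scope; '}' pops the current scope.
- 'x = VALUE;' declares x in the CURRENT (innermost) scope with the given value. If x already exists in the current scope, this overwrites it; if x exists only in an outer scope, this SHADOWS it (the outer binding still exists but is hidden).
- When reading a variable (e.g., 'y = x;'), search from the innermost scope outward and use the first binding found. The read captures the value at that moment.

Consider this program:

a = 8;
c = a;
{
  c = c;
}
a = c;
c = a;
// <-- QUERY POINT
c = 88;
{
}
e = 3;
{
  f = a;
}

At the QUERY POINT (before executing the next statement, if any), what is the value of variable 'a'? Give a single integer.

Step 1: declare a=8 at depth 0
Step 2: declare c=(read a)=8 at depth 0
Step 3: enter scope (depth=1)
Step 4: declare c=(read c)=8 at depth 1
Step 5: exit scope (depth=0)
Step 6: declare a=(read c)=8 at depth 0
Step 7: declare c=(read a)=8 at depth 0
Visible at query point: a=8 c=8

Answer: 8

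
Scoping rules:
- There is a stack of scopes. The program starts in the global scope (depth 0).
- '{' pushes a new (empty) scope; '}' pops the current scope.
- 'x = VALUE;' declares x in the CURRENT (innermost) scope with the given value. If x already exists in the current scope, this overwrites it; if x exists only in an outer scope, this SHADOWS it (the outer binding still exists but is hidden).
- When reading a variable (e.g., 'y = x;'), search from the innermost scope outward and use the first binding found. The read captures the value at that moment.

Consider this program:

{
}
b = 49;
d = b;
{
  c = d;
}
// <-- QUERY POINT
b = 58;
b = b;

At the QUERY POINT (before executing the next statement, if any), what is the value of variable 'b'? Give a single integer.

Answer: 49

Derivation:
Step 1: enter scope (depth=1)
Step 2: exit scope (depth=0)
Step 3: declare b=49 at depth 0
Step 4: declare d=(read b)=49 at depth 0
Step 5: enter scope (depth=1)
Step 6: declare c=(read d)=49 at depth 1
Step 7: exit scope (depth=0)
Visible at query point: b=49 d=49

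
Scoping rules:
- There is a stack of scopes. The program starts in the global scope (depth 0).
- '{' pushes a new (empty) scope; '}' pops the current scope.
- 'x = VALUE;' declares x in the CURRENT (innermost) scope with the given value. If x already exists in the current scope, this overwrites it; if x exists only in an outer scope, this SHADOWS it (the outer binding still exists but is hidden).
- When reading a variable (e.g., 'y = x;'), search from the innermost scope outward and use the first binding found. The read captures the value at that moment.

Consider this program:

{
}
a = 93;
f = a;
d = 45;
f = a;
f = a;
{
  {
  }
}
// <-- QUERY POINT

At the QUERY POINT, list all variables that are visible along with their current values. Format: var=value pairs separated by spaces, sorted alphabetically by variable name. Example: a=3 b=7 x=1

Step 1: enter scope (depth=1)
Step 2: exit scope (depth=0)
Step 3: declare a=93 at depth 0
Step 4: declare f=(read a)=93 at depth 0
Step 5: declare d=45 at depth 0
Step 6: declare f=(read a)=93 at depth 0
Step 7: declare f=(read a)=93 at depth 0
Step 8: enter scope (depth=1)
Step 9: enter scope (depth=2)
Step 10: exit scope (depth=1)
Step 11: exit scope (depth=0)
Visible at query point: a=93 d=45 f=93

Answer: a=93 d=45 f=93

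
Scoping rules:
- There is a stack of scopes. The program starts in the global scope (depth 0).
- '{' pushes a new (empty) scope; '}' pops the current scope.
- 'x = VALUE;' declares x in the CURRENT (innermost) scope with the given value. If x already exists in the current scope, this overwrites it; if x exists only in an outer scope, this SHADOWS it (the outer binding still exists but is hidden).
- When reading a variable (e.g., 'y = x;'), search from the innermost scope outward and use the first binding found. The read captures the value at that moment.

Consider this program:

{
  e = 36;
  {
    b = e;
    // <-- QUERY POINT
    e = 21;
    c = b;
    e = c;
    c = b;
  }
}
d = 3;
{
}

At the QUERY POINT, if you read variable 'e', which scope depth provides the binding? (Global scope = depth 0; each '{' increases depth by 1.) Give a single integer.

Step 1: enter scope (depth=1)
Step 2: declare e=36 at depth 1
Step 3: enter scope (depth=2)
Step 4: declare b=(read e)=36 at depth 2
Visible at query point: b=36 e=36

Answer: 1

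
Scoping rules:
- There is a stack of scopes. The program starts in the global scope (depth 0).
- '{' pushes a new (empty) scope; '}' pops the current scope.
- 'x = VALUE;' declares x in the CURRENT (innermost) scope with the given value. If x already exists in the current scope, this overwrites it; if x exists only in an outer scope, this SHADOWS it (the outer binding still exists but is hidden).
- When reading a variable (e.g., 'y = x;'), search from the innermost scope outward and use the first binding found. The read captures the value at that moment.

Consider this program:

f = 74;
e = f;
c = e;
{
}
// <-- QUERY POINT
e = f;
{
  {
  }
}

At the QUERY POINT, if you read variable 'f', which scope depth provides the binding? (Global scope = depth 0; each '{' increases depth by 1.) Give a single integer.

Answer: 0

Derivation:
Step 1: declare f=74 at depth 0
Step 2: declare e=(read f)=74 at depth 0
Step 3: declare c=(read e)=74 at depth 0
Step 4: enter scope (depth=1)
Step 5: exit scope (depth=0)
Visible at query point: c=74 e=74 f=74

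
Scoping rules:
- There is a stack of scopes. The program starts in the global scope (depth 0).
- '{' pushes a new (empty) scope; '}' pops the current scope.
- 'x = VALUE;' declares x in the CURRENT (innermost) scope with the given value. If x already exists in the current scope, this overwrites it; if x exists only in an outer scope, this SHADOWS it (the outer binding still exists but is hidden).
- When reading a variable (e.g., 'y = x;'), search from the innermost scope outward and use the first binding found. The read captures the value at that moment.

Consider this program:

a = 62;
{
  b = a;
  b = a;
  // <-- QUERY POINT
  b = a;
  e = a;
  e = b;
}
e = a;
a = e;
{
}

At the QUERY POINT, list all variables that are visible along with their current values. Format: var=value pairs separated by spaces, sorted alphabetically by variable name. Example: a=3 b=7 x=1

Answer: a=62 b=62

Derivation:
Step 1: declare a=62 at depth 0
Step 2: enter scope (depth=1)
Step 3: declare b=(read a)=62 at depth 1
Step 4: declare b=(read a)=62 at depth 1
Visible at query point: a=62 b=62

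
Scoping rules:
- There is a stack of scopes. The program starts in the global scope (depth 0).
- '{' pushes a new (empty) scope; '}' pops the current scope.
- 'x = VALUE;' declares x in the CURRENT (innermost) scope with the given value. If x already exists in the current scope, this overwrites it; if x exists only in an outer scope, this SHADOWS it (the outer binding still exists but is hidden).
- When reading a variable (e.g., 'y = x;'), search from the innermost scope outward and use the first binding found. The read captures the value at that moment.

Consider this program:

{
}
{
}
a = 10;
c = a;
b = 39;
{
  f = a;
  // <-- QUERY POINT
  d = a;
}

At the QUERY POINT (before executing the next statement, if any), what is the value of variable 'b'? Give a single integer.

Step 1: enter scope (depth=1)
Step 2: exit scope (depth=0)
Step 3: enter scope (depth=1)
Step 4: exit scope (depth=0)
Step 5: declare a=10 at depth 0
Step 6: declare c=(read a)=10 at depth 0
Step 7: declare b=39 at depth 0
Step 8: enter scope (depth=1)
Step 9: declare f=(read a)=10 at depth 1
Visible at query point: a=10 b=39 c=10 f=10

Answer: 39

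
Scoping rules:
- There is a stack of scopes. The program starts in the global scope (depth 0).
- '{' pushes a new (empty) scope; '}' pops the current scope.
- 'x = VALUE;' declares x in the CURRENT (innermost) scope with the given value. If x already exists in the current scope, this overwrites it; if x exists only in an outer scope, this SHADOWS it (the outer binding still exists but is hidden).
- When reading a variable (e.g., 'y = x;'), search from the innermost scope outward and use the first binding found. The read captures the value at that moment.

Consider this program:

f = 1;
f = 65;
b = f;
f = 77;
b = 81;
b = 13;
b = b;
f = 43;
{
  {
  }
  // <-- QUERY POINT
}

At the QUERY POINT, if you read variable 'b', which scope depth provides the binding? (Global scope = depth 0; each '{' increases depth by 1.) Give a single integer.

Step 1: declare f=1 at depth 0
Step 2: declare f=65 at depth 0
Step 3: declare b=(read f)=65 at depth 0
Step 4: declare f=77 at depth 0
Step 5: declare b=81 at depth 0
Step 6: declare b=13 at depth 0
Step 7: declare b=(read b)=13 at depth 0
Step 8: declare f=43 at depth 0
Step 9: enter scope (depth=1)
Step 10: enter scope (depth=2)
Step 11: exit scope (depth=1)
Visible at query point: b=13 f=43

Answer: 0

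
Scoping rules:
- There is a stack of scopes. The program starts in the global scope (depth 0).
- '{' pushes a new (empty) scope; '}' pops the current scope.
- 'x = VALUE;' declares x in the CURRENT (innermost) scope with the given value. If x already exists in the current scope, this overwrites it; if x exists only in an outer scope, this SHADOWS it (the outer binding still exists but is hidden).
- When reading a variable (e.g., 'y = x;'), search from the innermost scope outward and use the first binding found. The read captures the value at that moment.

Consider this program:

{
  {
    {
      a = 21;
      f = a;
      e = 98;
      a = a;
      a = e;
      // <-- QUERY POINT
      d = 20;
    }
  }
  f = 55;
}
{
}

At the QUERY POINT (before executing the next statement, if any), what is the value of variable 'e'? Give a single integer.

Step 1: enter scope (depth=1)
Step 2: enter scope (depth=2)
Step 3: enter scope (depth=3)
Step 4: declare a=21 at depth 3
Step 5: declare f=(read a)=21 at depth 3
Step 6: declare e=98 at depth 3
Step 7: declare a=(read a)=21 at depth 3
Step 8: declare a=(read e)=98 at depth 3
Visible at query point: a=98 e=98 f=21

Answer: 98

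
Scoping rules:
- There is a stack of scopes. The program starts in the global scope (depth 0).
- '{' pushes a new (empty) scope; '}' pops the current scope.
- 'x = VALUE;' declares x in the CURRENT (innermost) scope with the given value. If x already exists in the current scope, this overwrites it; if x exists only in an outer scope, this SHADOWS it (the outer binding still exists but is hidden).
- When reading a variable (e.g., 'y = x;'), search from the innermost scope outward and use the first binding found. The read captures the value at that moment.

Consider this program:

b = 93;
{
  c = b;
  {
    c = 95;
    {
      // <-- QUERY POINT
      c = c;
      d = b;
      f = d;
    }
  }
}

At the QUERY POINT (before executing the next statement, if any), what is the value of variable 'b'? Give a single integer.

Step 1: declare b=93 at depth 0
Step 2: enter scope (depth=1)
Step 3: declare c=(read b)=93 at depth 1
Step 4: enter scope (depth=2)
Step 5: declare c=95 at depth 2
Step 6: enter scope (depth=3)
Visible at query point: b=93 c=95

Answer: 93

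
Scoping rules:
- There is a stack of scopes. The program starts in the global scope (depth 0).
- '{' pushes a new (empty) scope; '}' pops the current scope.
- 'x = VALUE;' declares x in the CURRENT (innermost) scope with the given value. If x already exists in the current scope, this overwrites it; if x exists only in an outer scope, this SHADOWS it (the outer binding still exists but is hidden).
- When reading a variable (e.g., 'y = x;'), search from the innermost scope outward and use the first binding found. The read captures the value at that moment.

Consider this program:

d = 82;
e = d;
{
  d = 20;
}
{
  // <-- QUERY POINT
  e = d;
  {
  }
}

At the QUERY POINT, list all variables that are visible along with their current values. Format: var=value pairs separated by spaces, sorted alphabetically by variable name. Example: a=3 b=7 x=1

Step 1: declare d=82 at depth 0
Step 2: declare e=(read d)=82 at depth 0
Step 3: enter scope (depth=1)
Step 4: declare d=20 at depth 1
Step 5: exit scope (depth=0)
Step 6: enter scope (depth=1)
Visible at query point: d=82 e=82

Answer: d=82 e=82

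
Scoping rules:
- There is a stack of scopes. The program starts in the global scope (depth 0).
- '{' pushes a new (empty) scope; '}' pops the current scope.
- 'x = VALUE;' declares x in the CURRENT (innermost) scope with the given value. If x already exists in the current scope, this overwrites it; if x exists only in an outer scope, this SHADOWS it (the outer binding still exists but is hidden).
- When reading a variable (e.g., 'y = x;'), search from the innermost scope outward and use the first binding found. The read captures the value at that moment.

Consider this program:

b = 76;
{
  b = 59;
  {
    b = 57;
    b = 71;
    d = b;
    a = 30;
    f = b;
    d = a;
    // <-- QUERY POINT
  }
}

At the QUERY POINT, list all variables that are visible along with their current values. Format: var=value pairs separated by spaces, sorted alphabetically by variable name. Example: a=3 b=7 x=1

Step 1: declare b=76 at depth 0
Step 2: enter scope (depth=1)
Step 3: declare b=59 at depth 1
Step 4: enter scope (depth=2)
Step 5: declare b=57 at depth 2
Step 6: declare b=71 at depth 2
Step 7: declare d=(read b)=71 at depth 2
Step 8: declare a=30 at depth 2
Step 9: declare f=(read b)=71 at depth 2
Step 10: declare d=(read a)=30 at depth 2
Visible at query point: a=30 b=71 d=30 f=71

Answer: a=30 b=71 d=30 f=71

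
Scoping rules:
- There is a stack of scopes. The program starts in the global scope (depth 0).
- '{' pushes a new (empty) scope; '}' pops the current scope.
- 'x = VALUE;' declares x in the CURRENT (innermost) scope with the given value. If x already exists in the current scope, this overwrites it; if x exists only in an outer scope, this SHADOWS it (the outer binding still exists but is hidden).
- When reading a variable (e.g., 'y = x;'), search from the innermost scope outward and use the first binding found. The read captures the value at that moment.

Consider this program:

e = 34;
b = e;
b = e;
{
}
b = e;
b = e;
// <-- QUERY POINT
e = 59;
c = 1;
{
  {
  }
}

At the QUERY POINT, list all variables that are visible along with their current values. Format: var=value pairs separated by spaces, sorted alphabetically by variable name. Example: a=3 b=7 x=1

Step 1: declare e=34 at depth 0
Step 2: declare b=(read e)=34 at depth 0
Step 3: declare b=(read e)=34 at depth 0
Step 4: enter scope (depth=1)
Step 5: exit scope (depth=0)
Step 6: declare b=(read e)=34 at depth 0
Step 7: declare b=(read e)=34 at depth 0
Visible at query point: b=34 e=34

Answer: b=34 e=34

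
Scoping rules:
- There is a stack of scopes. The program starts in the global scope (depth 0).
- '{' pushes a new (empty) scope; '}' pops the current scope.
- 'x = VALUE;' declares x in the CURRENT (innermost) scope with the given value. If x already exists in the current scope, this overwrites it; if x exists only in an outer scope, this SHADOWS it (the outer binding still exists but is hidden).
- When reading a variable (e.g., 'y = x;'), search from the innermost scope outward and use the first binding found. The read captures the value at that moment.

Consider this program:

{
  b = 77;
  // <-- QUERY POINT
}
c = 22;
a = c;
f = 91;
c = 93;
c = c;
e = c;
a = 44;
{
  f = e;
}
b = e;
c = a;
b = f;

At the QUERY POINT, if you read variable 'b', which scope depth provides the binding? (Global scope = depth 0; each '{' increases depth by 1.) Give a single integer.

Answer: 1

Derivation:
Step 1: enter scope (depth=1)
Step 2: declare b=77 at depth 1
Visible at query point: b=77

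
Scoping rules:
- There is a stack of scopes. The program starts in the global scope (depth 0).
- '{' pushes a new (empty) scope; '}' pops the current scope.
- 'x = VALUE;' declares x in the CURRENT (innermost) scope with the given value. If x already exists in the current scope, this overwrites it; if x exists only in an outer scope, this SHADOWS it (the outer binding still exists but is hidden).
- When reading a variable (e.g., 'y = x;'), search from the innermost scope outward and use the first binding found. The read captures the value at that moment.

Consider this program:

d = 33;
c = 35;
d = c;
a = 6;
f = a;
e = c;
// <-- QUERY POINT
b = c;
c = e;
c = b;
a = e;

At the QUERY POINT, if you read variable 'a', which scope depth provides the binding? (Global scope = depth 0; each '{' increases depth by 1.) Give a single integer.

Step 1: declare d=33 at depth 0
Step 2: declare c=35 at depth 0
Step 3: declare d=(read c)=35 at depth 0
Step 4: declare a=6 at depth 0
Step 5: declare f=(read a)=6 at depth 0
Step 6: declare e=(read c)=35 at depth 0
Visible at query point: a=6 c=35 d=35 e=35 f=6

Answer: 0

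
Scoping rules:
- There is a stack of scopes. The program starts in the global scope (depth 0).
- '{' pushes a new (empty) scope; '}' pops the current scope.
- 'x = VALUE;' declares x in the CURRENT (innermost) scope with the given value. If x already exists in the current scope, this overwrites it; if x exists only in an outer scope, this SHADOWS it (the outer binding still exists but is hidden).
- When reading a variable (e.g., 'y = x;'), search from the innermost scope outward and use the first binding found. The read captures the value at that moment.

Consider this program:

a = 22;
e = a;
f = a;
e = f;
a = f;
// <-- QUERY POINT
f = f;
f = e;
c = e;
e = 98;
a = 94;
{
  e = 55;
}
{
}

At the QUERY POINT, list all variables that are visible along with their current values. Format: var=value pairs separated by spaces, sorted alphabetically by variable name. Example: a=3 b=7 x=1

Step 1: declare a=22 at depth 0
Step 2: declare e=(read a)=22 at depth 0
Step 3: declare f=(read a)=22 at depth 0
Step 4: declare e=(read f)=22 at depth 0
Step 5: declare a=(read f)=22 at depth 0
Visible at query point: a=22 e=22 f=22

Answer: a=22 e=22 f=22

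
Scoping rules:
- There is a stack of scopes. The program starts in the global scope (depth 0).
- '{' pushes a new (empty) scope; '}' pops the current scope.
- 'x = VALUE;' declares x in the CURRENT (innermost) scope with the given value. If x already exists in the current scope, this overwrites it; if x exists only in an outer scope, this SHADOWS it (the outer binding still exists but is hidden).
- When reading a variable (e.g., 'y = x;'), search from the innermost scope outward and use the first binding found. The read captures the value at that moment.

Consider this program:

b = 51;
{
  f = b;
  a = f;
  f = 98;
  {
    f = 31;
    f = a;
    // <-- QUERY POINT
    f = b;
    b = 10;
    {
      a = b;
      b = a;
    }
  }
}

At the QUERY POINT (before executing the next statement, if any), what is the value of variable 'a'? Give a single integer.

Step 1: declare b=51 at depth 0
Step 2: enter scope (depth=1)
Step 3: declare f=(read b)=51 at depth 1
Step 4: declare a=(read f)=51 at depth 1
Step 5: declare f=98 at depth 1
Step 6: enter scope (depth=2)
Step 7: declare f=31 at depth 2
Step 8: declare f=(read a)=51 at depth 2
Visible at query point: a=51 b=51 f=51

Answer: 51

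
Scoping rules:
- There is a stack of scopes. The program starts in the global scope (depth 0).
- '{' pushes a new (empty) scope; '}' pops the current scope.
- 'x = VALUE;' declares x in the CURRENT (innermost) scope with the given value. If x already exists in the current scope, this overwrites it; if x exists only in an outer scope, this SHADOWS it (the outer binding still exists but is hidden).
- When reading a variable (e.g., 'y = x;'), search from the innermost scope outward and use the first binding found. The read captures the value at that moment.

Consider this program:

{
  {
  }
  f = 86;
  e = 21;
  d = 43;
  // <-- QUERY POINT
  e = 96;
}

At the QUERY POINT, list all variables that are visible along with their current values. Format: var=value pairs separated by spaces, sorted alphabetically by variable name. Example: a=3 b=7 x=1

Step 1: enter scope (depth=1)
Step 2: enter scope (depth=2)
Step 3: exit scope (depth=1)
Step 4: declare f=86 at depth 1
Step 5: declare e=21 at depth 1
Step 6: declare d=43 at depth 1
Visible at query point: d=43 e=21 f=86

Answer: d=43 e=21 f=86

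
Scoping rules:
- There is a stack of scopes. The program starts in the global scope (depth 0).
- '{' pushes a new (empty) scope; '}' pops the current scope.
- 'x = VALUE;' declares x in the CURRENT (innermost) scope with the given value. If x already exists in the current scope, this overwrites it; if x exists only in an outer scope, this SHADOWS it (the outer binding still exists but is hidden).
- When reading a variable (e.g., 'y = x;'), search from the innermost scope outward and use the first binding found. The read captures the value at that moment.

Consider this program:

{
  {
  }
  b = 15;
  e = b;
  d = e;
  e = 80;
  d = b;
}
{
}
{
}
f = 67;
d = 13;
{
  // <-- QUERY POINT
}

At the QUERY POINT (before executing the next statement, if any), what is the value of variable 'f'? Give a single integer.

Answer: 67

Derivation:
Step 1: enter scope (depth=1)
Step 2: enter scope (depth=2)
Step 3: exit scope (depth=1)
Step 4: declare b=15 at depth 1
Step 5: declare e=(read b)=15 at depth 1
Step 6: declare d=(read e)=15 at depth 1
Step 7: declare e=80 at depth 1
Step 8: declare d=(read b)=15 at depth 1
Step 9: exit scope (depth=0)
Step 10: enter scope (depth=1)
Step 11: exit scope (depth=0)
Step 12: enter scope (depth=1)
Step 13: exit scope (depth=0)
Step 14: declare f=67 at depth 0
Step 15: declare d=13 at depth 0
Step 16: enter scope (depth=1)
Visible at query point: d=13 f=67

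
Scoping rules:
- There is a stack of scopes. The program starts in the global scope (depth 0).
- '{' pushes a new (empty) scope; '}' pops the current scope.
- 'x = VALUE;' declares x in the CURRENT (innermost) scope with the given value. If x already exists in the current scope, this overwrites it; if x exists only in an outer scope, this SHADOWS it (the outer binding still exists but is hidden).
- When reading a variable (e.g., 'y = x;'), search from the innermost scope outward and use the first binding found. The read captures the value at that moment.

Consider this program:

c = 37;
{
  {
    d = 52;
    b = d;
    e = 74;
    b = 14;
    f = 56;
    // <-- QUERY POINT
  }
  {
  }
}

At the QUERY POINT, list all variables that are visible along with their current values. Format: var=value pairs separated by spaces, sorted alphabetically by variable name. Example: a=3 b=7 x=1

Answer: b=14 c=37 d=52 e=74 f=56

Derivation:
Step 1: declare c=37 at depth 0
Step 2: enter scope (depth=1)
Step 3: enter scope (depth=2)
Step 4: declare d=52 at depth 2
Step 5: declare b=(read d)=52 at depth 2
Step 6: declare e=74 at depth 2
Step 7: declare b=14 at depth 2
Step 8: declare f=56 at depth 2
Visible at query point: b=14 c=37 d=52 e=74 f=56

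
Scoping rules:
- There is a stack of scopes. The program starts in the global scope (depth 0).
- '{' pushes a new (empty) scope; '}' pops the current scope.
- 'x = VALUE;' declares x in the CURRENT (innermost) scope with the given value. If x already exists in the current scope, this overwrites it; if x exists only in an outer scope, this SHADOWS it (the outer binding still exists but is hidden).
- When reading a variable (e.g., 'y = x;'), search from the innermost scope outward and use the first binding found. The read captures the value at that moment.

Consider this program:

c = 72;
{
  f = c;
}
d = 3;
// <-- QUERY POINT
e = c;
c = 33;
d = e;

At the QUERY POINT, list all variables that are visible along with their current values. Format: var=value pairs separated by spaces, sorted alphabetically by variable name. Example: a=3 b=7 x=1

Step 1: declare c=72 at depth 0
Step 2: enter scope (depth=1)
Step 3: declare f=(read c)=72 at depth 1
Step 4: exit scope (depth=0)
Step 5: declare d=3 at depth 0
Visible at query point: c=72 d=3

Answer: c=72 d=3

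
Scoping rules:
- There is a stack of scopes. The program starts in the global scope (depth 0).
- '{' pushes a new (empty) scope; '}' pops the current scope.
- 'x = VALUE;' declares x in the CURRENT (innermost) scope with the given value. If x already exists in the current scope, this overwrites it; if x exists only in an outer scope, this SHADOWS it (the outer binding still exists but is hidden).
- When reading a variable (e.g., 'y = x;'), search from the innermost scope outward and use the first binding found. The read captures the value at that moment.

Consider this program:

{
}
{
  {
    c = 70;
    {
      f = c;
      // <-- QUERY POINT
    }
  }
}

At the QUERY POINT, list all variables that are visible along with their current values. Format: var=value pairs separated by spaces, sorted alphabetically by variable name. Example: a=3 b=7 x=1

Step 1: enter scope (depth=1)
Step 2: exit scope (depth=0)
Step 3: enter scope (depth=1)
Step 4: enter scope (depth=2)
Step 5: declare c=70 at depth 2
Step 6: enter scope (depth=3)
Step 7: declare f=(read c)=70 at depth 3
Visible at query point: c=70 f=70

Answer: c=70 f=70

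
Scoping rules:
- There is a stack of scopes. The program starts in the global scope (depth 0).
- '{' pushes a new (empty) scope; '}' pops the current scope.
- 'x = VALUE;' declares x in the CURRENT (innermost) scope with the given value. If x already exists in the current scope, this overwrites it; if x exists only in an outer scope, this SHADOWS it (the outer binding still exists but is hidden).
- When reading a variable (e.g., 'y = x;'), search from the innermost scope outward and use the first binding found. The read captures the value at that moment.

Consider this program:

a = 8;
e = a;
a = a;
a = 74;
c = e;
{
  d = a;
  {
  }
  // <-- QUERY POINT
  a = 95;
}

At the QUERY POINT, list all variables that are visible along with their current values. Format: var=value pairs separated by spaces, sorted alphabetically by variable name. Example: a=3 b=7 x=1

Answer: a=74 c=8 d=74 e=8

Derivation:
Step 1: declare a=8 at depth 0
Step 2: declare e=(read a)=8 at depth 0
Step 3: declare a=(read a)=8 at depth 0
Step 4: declare a=74 at depth 0
Step 5: declare c=(read e)=8 at depth 0
Step 6: enter scope (depth=1)
Step 7: declare d=(read a)=74 at depth 1
Step 8: enter scope (depth=2)
Step 9: exit scope (depth=1)
Visible at query point: a=74 c=8 d=74 e=8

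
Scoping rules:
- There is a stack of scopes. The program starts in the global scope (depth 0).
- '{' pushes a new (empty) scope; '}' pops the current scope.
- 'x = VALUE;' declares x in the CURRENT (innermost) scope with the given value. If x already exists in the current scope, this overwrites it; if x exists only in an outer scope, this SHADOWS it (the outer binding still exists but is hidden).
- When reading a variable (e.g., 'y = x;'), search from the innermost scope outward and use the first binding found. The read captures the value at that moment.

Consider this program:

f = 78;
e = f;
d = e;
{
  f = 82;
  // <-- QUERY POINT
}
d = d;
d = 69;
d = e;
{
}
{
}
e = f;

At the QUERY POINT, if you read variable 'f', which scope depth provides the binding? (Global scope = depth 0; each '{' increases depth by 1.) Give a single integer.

Answer: 1

Derivation:
Step 1: declare f=78 at depth 0
Step 2: declare e=(read f)=78 at depth 0
Step 3: declare d=(read e)=78 at depth 0
Step 4: enter scope (depth=1)
Step 5: declare f=82 at depth 1
Visible at query point: d=78 e=78 f=82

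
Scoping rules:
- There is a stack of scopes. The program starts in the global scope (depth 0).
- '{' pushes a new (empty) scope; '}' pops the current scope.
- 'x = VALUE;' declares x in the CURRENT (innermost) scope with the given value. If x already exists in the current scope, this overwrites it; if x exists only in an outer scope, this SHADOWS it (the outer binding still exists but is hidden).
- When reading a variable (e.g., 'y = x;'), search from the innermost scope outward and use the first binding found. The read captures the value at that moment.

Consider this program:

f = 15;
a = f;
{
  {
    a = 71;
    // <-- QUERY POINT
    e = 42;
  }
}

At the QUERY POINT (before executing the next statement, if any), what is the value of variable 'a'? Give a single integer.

Answer: 71

Derivation:
Step 1: declare f=15 at depth 0
Step 2: declare a=(read f)=15 at depth 0
Step 3: enter scope (depth=1)
Step 4: enter scope (depth=2)
Step 5: declare a=71 at depth 2
Visible at query point: a=71 f=15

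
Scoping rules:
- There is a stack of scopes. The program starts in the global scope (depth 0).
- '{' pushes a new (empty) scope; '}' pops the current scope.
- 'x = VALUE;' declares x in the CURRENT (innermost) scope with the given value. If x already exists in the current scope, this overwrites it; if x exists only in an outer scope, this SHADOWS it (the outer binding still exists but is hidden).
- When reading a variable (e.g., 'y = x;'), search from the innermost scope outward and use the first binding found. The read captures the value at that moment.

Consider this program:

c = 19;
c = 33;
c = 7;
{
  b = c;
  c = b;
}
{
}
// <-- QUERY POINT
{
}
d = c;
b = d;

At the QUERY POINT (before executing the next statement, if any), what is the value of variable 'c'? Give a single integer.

Step 1: declare c=19 at depth 0
Step 2: declare c=33 at depth 0
Step 3: declare c=7 at depth 0
Step 4: enter scope (depth=1)
Step 5: declare b=(read c)=7 at depth 1
Step 6: declare c=(read b)=7 at depth 1
Step 7: exit scope (depth=0)
Step 8: enter scope (depth=1)
Step 9: exit scope (depth=0)
Visible at query point: c=7

Answer: 7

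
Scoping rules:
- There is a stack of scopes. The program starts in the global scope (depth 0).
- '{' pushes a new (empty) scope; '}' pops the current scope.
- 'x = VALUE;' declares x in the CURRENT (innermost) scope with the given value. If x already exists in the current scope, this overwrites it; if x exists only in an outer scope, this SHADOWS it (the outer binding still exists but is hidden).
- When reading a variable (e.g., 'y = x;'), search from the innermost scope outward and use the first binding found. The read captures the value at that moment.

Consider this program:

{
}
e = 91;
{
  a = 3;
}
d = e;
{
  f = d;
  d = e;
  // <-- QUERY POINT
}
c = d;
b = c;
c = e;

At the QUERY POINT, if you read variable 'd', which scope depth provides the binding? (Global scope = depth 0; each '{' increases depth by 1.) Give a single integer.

Answer: 1

Derivation:
Step 1: enter scope (depth=1)
Step 2: exit scope (depth=0)
Step 3: declare e=91 at depth 0
Step 4: enter scope (depth=1)
Step 5: declare a=3 at depth 1
Step 6: exit scope (depth=0)
Step 7: declare d=(read e)=91 at depth 0
Step 8: enter scope (depth=1)
Step 9: declare f=(read d)=91 at depth 1
Step 10: declare d=(read e)=91 at depth 1
Visible at query point: d=91 e=91 f=91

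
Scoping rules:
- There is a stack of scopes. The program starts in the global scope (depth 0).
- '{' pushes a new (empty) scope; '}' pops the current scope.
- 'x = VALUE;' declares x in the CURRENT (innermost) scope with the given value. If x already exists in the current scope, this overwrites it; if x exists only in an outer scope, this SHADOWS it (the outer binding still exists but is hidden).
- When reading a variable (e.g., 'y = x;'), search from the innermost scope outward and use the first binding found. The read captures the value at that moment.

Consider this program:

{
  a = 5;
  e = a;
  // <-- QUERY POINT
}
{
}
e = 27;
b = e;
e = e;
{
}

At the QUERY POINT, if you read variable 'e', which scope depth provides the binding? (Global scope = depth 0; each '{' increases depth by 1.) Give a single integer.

Step 1: enter scope (depth=1)
Step 2: declare a=5 at depth 1
Step 3: declare e=(read a)=5 at depth 1
Visible at query point: a=5 e=5

Answer: 1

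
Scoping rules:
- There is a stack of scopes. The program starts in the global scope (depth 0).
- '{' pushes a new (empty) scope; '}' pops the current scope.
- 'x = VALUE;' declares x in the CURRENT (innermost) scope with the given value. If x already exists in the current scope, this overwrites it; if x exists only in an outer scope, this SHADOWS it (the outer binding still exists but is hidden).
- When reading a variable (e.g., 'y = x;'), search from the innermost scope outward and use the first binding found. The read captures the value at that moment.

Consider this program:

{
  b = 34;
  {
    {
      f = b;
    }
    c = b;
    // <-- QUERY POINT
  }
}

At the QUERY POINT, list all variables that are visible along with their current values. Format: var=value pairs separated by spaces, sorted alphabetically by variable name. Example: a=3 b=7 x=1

Step 1: enter scope (depth=1)
Step 2: declare b=34 at depth 1
Step 3: enter scope (depth=2)
Step 4: enter scope (depth=3)
Step 5: declare f=(read b)=34 at depth 3
Step 6: exit scope (depth=2)
Step 7: declare c=(read b)=34 at depth 2
Visible at query point: b=34 c=34

Answer: b=34 c=34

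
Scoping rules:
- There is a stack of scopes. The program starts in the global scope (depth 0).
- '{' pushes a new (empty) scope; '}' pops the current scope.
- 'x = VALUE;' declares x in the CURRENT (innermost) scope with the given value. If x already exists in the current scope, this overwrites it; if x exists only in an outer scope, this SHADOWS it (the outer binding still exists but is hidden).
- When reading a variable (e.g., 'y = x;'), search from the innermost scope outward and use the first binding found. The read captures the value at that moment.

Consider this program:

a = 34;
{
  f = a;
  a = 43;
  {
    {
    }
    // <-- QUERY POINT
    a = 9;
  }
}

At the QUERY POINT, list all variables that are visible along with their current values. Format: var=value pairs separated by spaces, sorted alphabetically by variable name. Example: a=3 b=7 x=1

Answer: a=43 f=34

Derivation:
Step 1: declare a=34 at depth 0
Step 2: enter scope (depth=1)
Step 3: declare f=(read a)=34 at depth 1
Step 4: declare a=43 at depth 1
Step 5: enter scope (depth=2)
Step 6: enter scope (depth=3)
Step 7: exit scope (depth=2)
Visible at query point: a=43 f=34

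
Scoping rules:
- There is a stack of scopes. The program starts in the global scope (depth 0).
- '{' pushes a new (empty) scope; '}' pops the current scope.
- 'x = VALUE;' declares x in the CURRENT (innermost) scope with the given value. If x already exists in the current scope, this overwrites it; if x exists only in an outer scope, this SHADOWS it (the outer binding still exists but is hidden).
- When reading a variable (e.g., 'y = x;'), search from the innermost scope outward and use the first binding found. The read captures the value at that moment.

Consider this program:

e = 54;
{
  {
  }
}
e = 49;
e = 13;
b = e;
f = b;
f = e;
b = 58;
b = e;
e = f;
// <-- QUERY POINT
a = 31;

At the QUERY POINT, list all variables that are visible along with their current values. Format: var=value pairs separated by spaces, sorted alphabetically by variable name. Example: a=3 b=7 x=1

Answer: b=13 e=13 f=13

Derivation:
Step 1: declare e=54 at depth 0
Step 2: enter scope (depth=1)
Step 3: enter scope (depth=2)
Step 4: exit scope (depth=1)
Step 5: exit scope (depth=0)
Step 6: declare e=49 at depth 0
Step 7: declare e=13 at depth 0
Step 8: declare b=(read e)=13 at depth 0
Step 9: declare f=(read b)=13 at depth 0
Step 10: declare f=(read e)=13 at depth 0
Step 11: declare b=58 at depth 0
Step 12: declare b=(read e)=13 at depth 0
Step 13: declare e=(read f)=13 at depth 0
Visible at query point: b=13 e=13 f=13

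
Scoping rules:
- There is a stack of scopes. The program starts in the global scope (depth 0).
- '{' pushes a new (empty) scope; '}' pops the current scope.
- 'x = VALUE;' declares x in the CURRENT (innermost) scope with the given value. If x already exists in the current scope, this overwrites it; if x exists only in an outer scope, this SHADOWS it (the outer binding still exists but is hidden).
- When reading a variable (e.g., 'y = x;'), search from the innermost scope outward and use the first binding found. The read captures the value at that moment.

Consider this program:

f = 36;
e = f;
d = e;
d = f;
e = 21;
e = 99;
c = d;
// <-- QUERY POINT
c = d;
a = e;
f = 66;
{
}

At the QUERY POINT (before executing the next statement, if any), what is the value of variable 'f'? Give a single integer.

Answer: 36

Derivation:
Step 1: declare f=36 at depth 0
Step 2: declare e=(read f)=36 at depth 0
Step 3: declare d=(read e)=36 at depth 0
Step 4: declare d=(read f)=36 at depth 0
Step 5: declare e=21 at depth 0
Step 6: declare e=99 at depth 0
Step 7: declare c=(read d)=36 at depth 0
Visible at query point: c=36 d=36 e=99 f=36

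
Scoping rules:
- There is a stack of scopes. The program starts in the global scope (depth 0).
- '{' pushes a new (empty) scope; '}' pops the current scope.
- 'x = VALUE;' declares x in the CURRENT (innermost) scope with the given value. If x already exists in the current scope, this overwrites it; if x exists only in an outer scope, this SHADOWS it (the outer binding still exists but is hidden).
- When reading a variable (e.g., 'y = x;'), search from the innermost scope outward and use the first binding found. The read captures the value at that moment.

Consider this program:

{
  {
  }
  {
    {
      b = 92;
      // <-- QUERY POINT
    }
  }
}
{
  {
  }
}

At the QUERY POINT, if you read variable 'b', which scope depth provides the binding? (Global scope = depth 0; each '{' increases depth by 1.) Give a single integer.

Answer: 3

Derivation:
Step 1: enter scope (depth=1)
Step 2: enter scope (depth=2)
Step 3: exit scope (depth=1)
Step 4: enter scope (depth=2)
Step 5: enter scope (depth=3)
Step 6: declare b=92 at depth 3
Visible at query point: b=92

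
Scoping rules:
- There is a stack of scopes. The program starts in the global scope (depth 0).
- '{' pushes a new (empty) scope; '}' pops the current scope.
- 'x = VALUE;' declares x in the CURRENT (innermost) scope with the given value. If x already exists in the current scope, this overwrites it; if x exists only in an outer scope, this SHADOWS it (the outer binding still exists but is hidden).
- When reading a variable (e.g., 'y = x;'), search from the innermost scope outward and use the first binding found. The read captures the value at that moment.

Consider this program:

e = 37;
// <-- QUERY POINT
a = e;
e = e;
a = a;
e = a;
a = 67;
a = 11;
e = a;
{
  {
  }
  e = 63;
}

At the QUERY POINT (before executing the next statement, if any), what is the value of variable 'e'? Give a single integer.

Answer: 37

Derivation:
Step 1: declare e=37 at depth 0
Visible at query point: e=37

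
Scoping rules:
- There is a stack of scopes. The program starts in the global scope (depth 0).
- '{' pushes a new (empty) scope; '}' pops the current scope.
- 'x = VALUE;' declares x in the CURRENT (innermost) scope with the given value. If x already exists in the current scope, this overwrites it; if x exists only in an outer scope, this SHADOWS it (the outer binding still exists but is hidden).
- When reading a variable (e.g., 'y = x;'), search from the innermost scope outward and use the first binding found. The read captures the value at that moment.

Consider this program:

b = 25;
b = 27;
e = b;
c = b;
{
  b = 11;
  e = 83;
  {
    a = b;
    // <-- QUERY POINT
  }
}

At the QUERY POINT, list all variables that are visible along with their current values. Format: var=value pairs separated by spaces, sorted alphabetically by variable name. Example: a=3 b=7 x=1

Step 1: declare b=25 at depth 0
Step 2: declare b=27 at depth 0
Step 3: declare e=(read b)=27 at depth 0
Step 4: declare c=(read b)=27 at depth 0
Step 5: enter scope (depth=1)
Step 6: declare b=11 at depth 1
Step 7: declare e=83 at depth 1
Step 8: enter scope (depth=2)
Step 9: declare a=(read b)=11 at depth 2
Visible at query point: a=11 b=11 c=27 e=83

Answer: a=11 b=11 c=27 e=83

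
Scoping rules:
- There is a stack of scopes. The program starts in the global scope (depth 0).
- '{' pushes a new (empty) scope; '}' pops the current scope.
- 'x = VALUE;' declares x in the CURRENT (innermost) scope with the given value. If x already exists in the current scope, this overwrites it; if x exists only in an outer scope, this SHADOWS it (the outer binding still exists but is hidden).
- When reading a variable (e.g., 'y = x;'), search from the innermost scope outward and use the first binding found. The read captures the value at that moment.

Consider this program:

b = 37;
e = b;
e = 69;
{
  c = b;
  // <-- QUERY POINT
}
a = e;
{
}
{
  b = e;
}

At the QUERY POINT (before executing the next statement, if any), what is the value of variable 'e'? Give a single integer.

Step 1: declare b=37 at depth 0
Step 2: declare e=(read b)=37 at depth 0
Step 3: declare e=69 at depth 0
Step 4: enter scope (depth=1)
Step 5: declare c=(read b)=37 at depth 1
Visible at query point: b=37 c=37 e=69

Answer: 69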